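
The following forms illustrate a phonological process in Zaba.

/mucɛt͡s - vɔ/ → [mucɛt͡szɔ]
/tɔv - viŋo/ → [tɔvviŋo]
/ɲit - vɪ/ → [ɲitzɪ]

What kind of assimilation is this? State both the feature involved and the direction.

progressive place assimilation

Comparing underlying and surface forms, /v/ → [z] is the alternation; the neighbouring /t͡s/ is constant.
/v/ is labiodental while /t͡s/ is alveolar; the output [z] is alveolar, matching the trigger — so the feature that spreads is place.
Manner and voice are unchanged, so the assimilation is partial, not total.
Checking the remaining alternation: /v/ → [z] after /t/ (labiodental → alveolar, matching alveolar) — only place changes, and always toward the preceding segment.
Nothing changes in [tɔvviŋo]: there the adjacent consonants already agree in place (/v/ and /v/ are both labiodental), so this form is consistent with the same rule.
The trigger is the preceding segment, so the direction is progressive (perseverative).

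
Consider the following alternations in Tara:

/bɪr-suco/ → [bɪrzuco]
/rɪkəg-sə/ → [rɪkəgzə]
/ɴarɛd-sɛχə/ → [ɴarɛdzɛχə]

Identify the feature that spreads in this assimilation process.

voicing

Comparing underlying and surface forms, /s/ → [z] is the alternation; the neighbouring /r/ is constant.
The change voiceless → voiced matches the voicing of the preceding /r/, identifying this as voicing assimilation.
Checking the remaining alternations: /s/ → [z] after /g/ (voiceless → voiced, matching voiced); /s/ → [z] after /d/ (voiceless → voiced, matching voiced) — only voicing changes, and always toward the preceding segment.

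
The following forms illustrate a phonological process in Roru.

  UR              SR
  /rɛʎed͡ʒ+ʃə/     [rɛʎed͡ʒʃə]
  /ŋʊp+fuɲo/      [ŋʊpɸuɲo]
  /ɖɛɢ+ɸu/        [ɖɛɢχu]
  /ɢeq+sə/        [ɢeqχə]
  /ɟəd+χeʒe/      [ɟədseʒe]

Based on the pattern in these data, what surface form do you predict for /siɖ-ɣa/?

[siɖʐa]

The data show progressive place assimilation: /f/ → [ɸ] after /p/; /ɸ/ → [χ] after /ɢ/; /s/ → [χ] after /q/; /χ/ → [s] after /d/. In each pair only place changes, matching the preceding consonant, while manner and voice stay constant.
No alternation appears in [rɛʎed͡ʒʃə]: there the adjacent consonants already agree in place (/ʃ/ and /d͡ʒ/ are both postalveolar), so this form is consistent with the same rule.
The rule targets /ɣ/ (voiced velar fricative), which sits after the trigger /ɖ/ (retroflex).
A voiced retroflex fricative is [ʐ], so the surface segment is [ʐ].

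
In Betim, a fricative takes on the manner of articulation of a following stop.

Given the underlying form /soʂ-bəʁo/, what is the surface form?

/ʂ/ is a voiceless retroflex fricative. The following trigger /b/ is a stop, so /ʂ/ must become a stop as well.
A voiceless retroflex stop is [ʈ], so the surface segment is [ʈ].

[soʈbəʁo]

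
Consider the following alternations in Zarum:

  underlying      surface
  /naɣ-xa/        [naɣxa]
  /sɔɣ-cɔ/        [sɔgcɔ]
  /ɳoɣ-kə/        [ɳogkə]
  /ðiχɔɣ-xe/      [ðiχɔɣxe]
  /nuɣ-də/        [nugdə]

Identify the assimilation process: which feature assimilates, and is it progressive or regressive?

Underlying /ɣ/ is realised as [g] next to /c/; /c/ itself does not change.
The change fricative → stop matches the manner of the following /c/, identifying this as manner assimilation.
Place and voice are unchanged, so the assimilation is partial, not total.
Checking the remaining alternations: /ɣ/ → [g] before /k/ (fricative → stop, matching a stop); /ɣ/ → [g] before /d/ (fricative → stop, matching a stop) — only manner changes, and always toward the following segment.
Nothing changes in [naɣxa], [ðiχɔɣxe]: there the adjacent consonants already agree in manner (/ɣ/ and /x/ are both fricatives; /ɣ/ and /x/ are both fricatives), so these forms are consistent with the same rule.
The trigger is the following segment, so the direction is regressive (anticipatory).

regressive manner assimilation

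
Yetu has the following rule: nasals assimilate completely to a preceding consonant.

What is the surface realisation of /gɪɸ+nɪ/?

[gɪɸɸɪ]

/n/ is the segment targeted by the rule; it sits immediately after /ɸ/, so it assimilates completely and surfaces as [ɸ].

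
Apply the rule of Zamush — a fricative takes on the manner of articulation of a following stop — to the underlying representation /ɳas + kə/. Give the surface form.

[ɳatkə]

The rule targets /s/ (voiceless alveolar fricative), which sits before the trigger /k/ (stop).
The voiceless alveolar stop is [t], so /s/ → [t].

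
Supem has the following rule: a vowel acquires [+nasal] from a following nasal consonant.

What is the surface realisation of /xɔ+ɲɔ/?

/ɔ/ sits next to the nasal /ɲ/ and is therefore nasalised to [ɔ̃].

[xɔ̃ɲɔ]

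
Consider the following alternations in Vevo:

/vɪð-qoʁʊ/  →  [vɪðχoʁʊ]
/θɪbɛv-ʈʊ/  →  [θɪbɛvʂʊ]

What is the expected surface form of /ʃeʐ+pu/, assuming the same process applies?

[ʃeʐɸu]

The data show progressive manner assimilation: /q/ → [χ] after /ð/; /ʈ/ → [ʂ] after /v/. In each pair only manner changes, matching the preceding consonant, while place and voice stay constant.
/p/ is a voiceless bilabial stop. The preceding trigger /ʐ/ is a fricative, so /p/ must become a fricative as well.
A voiceless bilabial fricative is [ɸ], so the surface segment is [ɸ].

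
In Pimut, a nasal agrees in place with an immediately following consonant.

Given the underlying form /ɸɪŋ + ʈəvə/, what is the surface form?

The rule targets /ŋ/ (voiced velar nasal), which sits before the trigger /ʈ/ (retroflex).
A voiced retroflex nasal is [ɳ], so the surface segment is [ɳ].

[ɸɪɳʈəvə]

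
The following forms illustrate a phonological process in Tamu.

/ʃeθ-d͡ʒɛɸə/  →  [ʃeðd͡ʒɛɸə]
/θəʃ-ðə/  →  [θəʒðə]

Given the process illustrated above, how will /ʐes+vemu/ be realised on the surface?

[ʐezvemu]

The data show regressive voicing assimilation: /θ/ → [ð] before /d͡ʒ/; /ʃ/ → [ʒ] before /ð/. In each pair only voicing changes, matching the following consonant, while place and manner stay constant.
The rule targets /s/ (voiceless alveolar fricative), which sits before the trigger /v/ (voiced).
The voiced alveolar fricative is [z], so /s/ → [z].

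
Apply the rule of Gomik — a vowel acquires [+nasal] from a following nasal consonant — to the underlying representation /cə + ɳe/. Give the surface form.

/ə/ sits next to the nasal /ɳ/ and is therefore nasalised to [ə̃].

[cə̃ɳe]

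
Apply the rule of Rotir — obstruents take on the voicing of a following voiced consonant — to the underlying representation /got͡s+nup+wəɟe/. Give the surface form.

The rule targets /t͡s/ (voiceless alveolar affricate), which sits before the trigger /n/ (voiced).
Changing only its voicing to voiced gives [d͡z] — the voiced alveolar affricate.
The same rule applies at the second boundary: /p/ → [b] next to /w/.

[god͡znubwəɟe]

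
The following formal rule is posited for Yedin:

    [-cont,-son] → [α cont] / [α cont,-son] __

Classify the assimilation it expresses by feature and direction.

progressive manner assimilation

The shared variable α links the value of [cont] on the target to that of the neighbouring obstruent. [cont] distinguishes stops from fricatives — a manner-of-articulation feature — so this is manner assimilation.
The conditioning segment sits to the left of the focus bar, meaning the trigger precedes the segment that changes — progressive assimilation.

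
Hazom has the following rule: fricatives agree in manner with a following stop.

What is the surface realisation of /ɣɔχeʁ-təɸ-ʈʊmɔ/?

[ɣɔχeɢtəpʈʊmɔ]

The rule targets /ʁ/ (voiced uvular fricative), which sits before the trigger /t/ (stop).
The voiced uvular stop is [ɢ], so /ʁ/ → [ɢ].
At the second juncture, /ɸ/ likewise becomes [p] adjacent to /ʈ/.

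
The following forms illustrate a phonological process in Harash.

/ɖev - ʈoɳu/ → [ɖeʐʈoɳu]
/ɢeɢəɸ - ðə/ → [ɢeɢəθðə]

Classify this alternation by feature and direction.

The segment that alternates is /v/, which surfaces as [ʐ] when adjacent to /ʈ/.
/v/ is labiodental while /ʈ/ is retroflex; the output [ʐ] is retroflex, matching the trigger — so the feature that spreads is place.
Manner and voice are unchanged, so the assimilation is partial, not total.
Checking the remaining alternation: /ɸ/ → [θ] before /ð/ (bilabial → dental, matching dental) — only place changes, and always toward the following segment.
Since the segment that changes precedes the conditioning segment, the assimilation is regressive.

regressive place assimilation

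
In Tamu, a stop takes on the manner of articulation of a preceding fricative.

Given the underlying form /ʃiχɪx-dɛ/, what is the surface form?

[ʃiχɪxzɛ]

/d/ is a voiced alveolar stop. The preceding trigger /x/ is a fricative, so /d/ must become a fricative as well.
Changing only its manner to fricative gives [z] — the voiced alveolar fricative.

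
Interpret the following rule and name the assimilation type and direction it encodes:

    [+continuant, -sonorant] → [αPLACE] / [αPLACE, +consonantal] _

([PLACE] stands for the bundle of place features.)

progressive place assimilation

The shared variable α links the value of the place features (abbreviated [PLACE]) on the target to the same value on the neighbouring segment, so place is the feature that assimilates.
The conditioning segment sits to the left of the focus bar, meaning the trigger precedes the segment that changes — progressive assimilation.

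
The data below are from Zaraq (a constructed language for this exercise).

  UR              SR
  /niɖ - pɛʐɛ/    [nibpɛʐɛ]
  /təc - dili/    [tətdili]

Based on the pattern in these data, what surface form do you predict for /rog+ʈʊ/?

[roɖʈʊ]

The data show regressive place assimilation: /ɖ/ → [b] before /p/; /c/ → [t] before /d/. In each pair only place changes, matching the following consonant, while manner and voice stay constant.
The rule targets /g/ (voiced velar stop), which sits before the trigger /ʈ/ (retroflex).
A voiced retroflex stop is [ɖ], so the surface segment is [ɖ].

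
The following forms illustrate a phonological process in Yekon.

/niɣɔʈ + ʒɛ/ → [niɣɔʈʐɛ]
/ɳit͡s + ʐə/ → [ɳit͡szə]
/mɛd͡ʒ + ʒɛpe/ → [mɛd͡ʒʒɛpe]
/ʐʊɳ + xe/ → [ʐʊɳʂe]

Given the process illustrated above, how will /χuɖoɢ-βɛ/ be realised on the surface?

[χuɖoɢʁɛ]

The data show progressive place assimilation: /ʒ/ → [ʐ] after /ʈ/; /ʐ/ → [z] after /t͡s/; /x/ → [ʂ] after /ɳ/. In each pair only place changes, matching the preceding consonant, while manner and voice stay constant.
Nothing changes in [mɛd͡ʒʒɛpe]: there the adjacent consonants already agree in place (/ʒ/ and /d͡ʒ/ are both postalveolar), so this form is consistent with the same rule.
/β/ is a voiced bilabial fricative. The preceding trigger /ɢ/ is uvular, so /β/ must become uvular as well.
Changing only its place to uvular gives [ʁ] — the voiced uvular fricative.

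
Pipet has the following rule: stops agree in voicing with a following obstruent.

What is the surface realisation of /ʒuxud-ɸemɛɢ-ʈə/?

[ʒuxutɸemɛqʈə]

/d/ is a voiced alveolar stop. The following trigger /ɸ/ is voiceless, so /d/ must become voiceless as well.
The voiceless alveolar stop is [t], so /d/ → [t].
At the second juncture, /ɢ/ likewise becomes [q] adjacent to /ʈ/.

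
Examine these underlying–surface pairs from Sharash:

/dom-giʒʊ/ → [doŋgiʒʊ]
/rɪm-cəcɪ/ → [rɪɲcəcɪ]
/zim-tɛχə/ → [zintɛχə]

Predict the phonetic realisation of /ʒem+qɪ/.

[ʒeɴqɪ]

The data show regressive place assimilation: /m/ → [ŋ] before /g/; /m/ → [ɲ] before /c/; /m/ → [n] before /t/. In each pair only place changes, matching the following consonant, while manner and voice stay constant.
The rule targets /m/ (voiced bilabial nasal), which sits before the trigger /q/ (uvular).
Changing only its place to uvular gives [ɴ] — the voiced uvular nasal.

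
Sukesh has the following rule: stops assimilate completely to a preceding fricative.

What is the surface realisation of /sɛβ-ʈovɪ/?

/ʈ/ is the segment targeted by the rule; it sits immediately after /β/, so it assimilates completely and surfaces as [β].

[sɛββovɪ]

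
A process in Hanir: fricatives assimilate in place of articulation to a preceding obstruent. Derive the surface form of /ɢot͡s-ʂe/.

The rule targets /ʂ/ (voiceless retroflex fricative), which sits after the trigger /t͡s/ (alveolar).
A voiceless alveolar fricative is [s], so the surface segment is [s].

[ɢot͡sse]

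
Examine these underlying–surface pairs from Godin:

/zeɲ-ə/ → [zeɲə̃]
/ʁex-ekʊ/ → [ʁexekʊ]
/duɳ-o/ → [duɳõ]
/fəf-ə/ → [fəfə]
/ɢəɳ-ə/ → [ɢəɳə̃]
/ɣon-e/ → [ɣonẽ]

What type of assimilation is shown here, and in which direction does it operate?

progressive nasality assimilation (vowel nasalisation)

The vowel /ə/ surfaces as nasalised [ə̃] next to the preceding nasal /ɲ/ — it has acquired the [+nasal] feature of its neighbour.
Likewise in the remaining data: /o/ → [õ] after /ɳ/; /ə/ → [ə̃] after /ɳ/; /e/ → [ẽ] after /n/ — each time a vowel is nasalised next to a preceding nasal.
No change occurs in [ʁexekʊ], [fəfə] because the vowel at the boundary is adjacent to an oral consonant, not a nasal (/e/ next to /x/; /ə/ next to /f/).
Because the conditioning nasal is to the left of the vowel that changes, the process is progressive (perseverative).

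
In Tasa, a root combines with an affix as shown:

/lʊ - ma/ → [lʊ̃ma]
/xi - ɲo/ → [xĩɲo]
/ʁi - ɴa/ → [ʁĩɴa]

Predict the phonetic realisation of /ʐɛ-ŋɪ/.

[ʐɛ̃ŋɪ]

The data show regressive nasality assimilation (vowel nasalisation): /ʊ/ → [ʊ̃] before /m/; /i/ → [ĩ] before /ɲ/; /i/ → [ĩ] before /ɴ/ — a vowel is nasalised by an immediately following nasal consonant.
/ɛ/ sits next to the nasal /ŋ/ and is therefore nasalised to [ɛ̃].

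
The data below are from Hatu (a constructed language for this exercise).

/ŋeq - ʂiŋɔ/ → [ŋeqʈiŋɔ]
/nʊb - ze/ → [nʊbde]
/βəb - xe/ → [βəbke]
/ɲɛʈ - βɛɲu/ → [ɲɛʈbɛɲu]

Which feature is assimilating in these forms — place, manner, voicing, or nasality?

Comparing underlying and surface forms, /ʂ/ → [ʈ] is the alternation; the neighbouring /q/ is constant.
/ʂ/ is a fricative while /q/ is a stop; the output [ʈ] is a stop, matching the trigger — so the feature that spreads is manner.
The other alternating forms pattern the same way: /z/ → [d] after /b/ (fricative → stop, matching a stop); /x/ → [k] after /b/ (fricative → stop, matching a stop); /β/ → [b] after /ʈ/ (fricative → stop, matching a stop) — only manner changes, and always toward the preceding segment.

manner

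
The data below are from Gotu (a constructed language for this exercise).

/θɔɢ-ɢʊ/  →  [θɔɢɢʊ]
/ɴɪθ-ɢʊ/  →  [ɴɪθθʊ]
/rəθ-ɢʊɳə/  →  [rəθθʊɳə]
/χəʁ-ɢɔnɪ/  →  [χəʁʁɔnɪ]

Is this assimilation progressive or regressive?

The segment that alternates is /ɢ/, which surfaces as [θ] when adjacent to /θ/.
The output [θ] is identical to the trigger /θ/ — every feature (place, manner, voicing) has been copied — so this is total assimilation.
The other form behaves the same way: /ɢ/ → [ʁ] after /ʁ/ — in each case the output is a copy of the preceding consonant.
In [θɔɢɢʊ] the two consonants at the boundary are already identical (/ɢ/ + /ɢ/), so the rule applies vacuously and nothing changes.
The trigger is the preceding segment, so the direction is progressive (perseverative).

progressive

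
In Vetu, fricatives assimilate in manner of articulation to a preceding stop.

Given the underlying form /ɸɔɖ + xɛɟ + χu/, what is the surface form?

[ɸɔɖkɛɟqu]

The rule targets /x/ (voiceless velar fricative), which sits after the trigger /ɖ/ (stop).
A voiceless velar stop is [k], so the surface segment is [k].
The same rule applies at the second boundary: /χ/ → [q] next to /ɟ/.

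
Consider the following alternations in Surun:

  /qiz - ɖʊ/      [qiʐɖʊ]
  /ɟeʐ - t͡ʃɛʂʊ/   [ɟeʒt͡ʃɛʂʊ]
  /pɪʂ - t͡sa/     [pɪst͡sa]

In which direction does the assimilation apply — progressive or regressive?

Comparing underlying and surface forms, /z/ → [ʐ] is the alternation; the neighbouring /ɖ/ is constant.
/z/ is alveolar while /ɖ/ is retroflex; the output [ʐ] is retroflex, matching the trigger — so the feature that spreads is place.
Checking the remaining alternations: /ʐ/ → [ʒ] before /t͡ʃ/ (retroflex → postalveolar, matching postalveolar); /ʂ/ → [s] before /t͡s/ (retroflex → alveolar, matching alveolar) — only place changes, and always toward the following segment.
Since the segment that changes precedes the conditioning segment, the assimilation is regressive.

regressive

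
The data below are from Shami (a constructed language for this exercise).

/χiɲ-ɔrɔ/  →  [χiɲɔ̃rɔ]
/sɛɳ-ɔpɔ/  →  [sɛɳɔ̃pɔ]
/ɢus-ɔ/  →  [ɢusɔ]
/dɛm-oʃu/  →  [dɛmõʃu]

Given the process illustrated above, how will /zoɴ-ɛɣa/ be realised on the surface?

The data show progressive nasality assimilation (vowel nasalisation): /ɔ/ → [ɔ̃] after /ɲ/; /ɔ/ → [ɔ̃] after /ɳ/; /o/ → [õ] after /m/ — a vowel is nasalised by an immediately preceding nasal consonant.
No change occurs in [ɢusɔ] because the vowel at the boundary is adjacent to an oral consonant, not a nasal (/ɔ/ next to /s/).
The vowel /ɛ/ is adjacent to the preceding nasal /ɴ/, so it acquires [+nasal] and surfaces as [ɛ̃].

[zoɴɛ̃ɣa]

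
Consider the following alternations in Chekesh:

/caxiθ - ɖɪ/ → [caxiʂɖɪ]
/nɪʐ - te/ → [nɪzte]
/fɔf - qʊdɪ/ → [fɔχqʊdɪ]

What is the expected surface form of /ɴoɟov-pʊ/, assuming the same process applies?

The data show regressive place assimilation: /θ/ → [ʂ] before /ɖ/; /ʐ/ → [z] before /t/; /f/ → [χ] before /q/. In each pair only place changes, matching the following consonant, while manner and voice stay constant.
The rule targets /v/ (voiced labiodental fricative), which sits before the trigger /p/ (bilabial).
A voiced bilabial fricative is [β], so the surface segment is [β].

[ɴoɟoβpʊ]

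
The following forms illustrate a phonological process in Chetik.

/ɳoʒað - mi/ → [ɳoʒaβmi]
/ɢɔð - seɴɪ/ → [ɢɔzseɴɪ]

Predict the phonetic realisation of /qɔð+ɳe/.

[qɔʐɳe]

The data show regressive place assimilation: /ð/ → [β] before /m/; /ð/ → [z] before /s/. In each pair only place changes, matching the following consonant, while manner and voice stay constant.
/ð/ is a voiced dental fricative. The following trigger /ɳ/ is retroflex, so /ð/ must become retroflex as well.
Changing only its place to retroflex gives [ʐ] — the voiced retroflex fricative.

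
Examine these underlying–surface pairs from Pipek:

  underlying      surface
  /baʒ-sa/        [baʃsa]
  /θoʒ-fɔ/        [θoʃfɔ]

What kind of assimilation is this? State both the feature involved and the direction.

Underlying /ʒ/ is realised as [ʃ] next to /s/; /s/ itself does not change.
The change voiced → voiceless matches the voicing of the following /s/, identifying this as voicing assimilation.
Place and manner are unchanged, so the assimilation is partial, not total.
The other alternating form patterns the same way: /ʒ/ → [ʃ] before /f/ (voiced → voiceless, matching voiceless) — only voicing changes, and always toward the following segment.
The trigger is the following segment, so the direction is regressive (anticipatory).

regressive voicing assimilation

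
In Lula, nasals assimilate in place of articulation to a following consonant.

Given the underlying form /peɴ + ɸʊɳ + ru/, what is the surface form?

The rule targets /ɴ/ (voiced uvular nasal), which sits before the trigger /ɸ/ (bilabial).
Changing only its place to bilabial gives [m] — the voiced bilabial nasal.
At the second juncture, /ɳ/ likewise becomes [n] adjacent to /r/.

[pemɸʊnru]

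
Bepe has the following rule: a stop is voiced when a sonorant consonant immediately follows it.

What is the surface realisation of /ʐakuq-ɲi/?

[ʐakuɢɲi]

/q/ is a voiceless uvular stop. The following trigger /ɲ/ is voiced, so /q/ must become voiced as well.
The voiced uvular stop is [ɢ], so /q/ → [ɢ].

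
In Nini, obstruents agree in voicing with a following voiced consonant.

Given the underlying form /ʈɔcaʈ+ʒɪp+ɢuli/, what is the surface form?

The rule targets /ʈ/ (voiceless retroflex stop), which sits before the trigger /ʒ/ (voiced).
The voiced retroflex stop is [ɖ], so /ʈ/ → [ɖ].
At the second juncture, /p/ likewise becomes [b] adjacent to /ɢ/.

[ʈɔcaɖʒɪbɢuli]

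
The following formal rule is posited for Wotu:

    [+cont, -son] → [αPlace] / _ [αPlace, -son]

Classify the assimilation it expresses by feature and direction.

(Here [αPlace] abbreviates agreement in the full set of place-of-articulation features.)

regressive place assimilation

The rule copies the place features (abbreviated [Place]) from the environment onto the target, so the assimilating feature is place.
Since the environment is written after the underscore, the trigger follows the target; the direction is regressive.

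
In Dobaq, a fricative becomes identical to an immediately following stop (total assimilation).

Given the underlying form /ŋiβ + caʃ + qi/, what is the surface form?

/β/ is the segment targeted by the rule; it sits immediately before /c/, so it assimilates completely and surfaces as [c].
The same rule applies at the second boundary: /ʃ/ → [q] next to /q/.

[ŋiccaqqi]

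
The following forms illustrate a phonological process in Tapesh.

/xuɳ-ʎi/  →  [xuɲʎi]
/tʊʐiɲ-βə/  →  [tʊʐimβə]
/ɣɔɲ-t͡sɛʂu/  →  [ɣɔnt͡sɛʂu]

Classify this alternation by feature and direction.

regressive place assimilation

Underlying /ɳ/ is realised as [ɲ] next to /ʎ/; /ʎ/ itself does not change.
/ɳ/ is retroflex while /ʎ/ is palatal; the output [ɲ] is palatal, matching the trigger — so the feature that spreads is place.
Manner and voice are unchanged, so the assimilation is partial, not total.
The same holds elsewhere in the data: /ɲ/ → [m] before /β/ (palatal → bilabial, matching bilabial); /ɲ/ → [n] before /t͡s/ (palatal → alveolar, matching alveolar) — only place changes, and always toward the following segment.
The trigger is the following segment, so the direction is regressive (anticipatory).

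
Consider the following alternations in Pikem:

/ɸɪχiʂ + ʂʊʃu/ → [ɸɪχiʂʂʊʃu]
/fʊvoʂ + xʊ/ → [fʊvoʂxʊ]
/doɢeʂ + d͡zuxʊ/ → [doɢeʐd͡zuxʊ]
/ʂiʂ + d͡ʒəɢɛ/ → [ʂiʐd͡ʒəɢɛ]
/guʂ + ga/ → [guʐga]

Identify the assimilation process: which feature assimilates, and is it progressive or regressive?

regressive voicing assimilation

Underlying /ʂ/ is realised as [ʐ] next to /d͡z/; /d͡z/ itself does not change.
The change voiceless → voiced matches the voicing of the following /d͡z/, identifying this as voicing assimilation.
Place and manner are unchanged, so the assimilation is partial, not total.
The same holds elsewhere in the data: /ʂ/ → [ʐ] before /d͡ʒ/ (voiceless → voiced, matching voiced); /ʂ/ → [ʐ] before /g/ (voiceless → voiced, matching voiced) — only voicing changes, and always toward the following segment.
Nothing changes in [ɸɪχiʂʂʊʃu], [fʊvoʂxʊ]: there the adjacent consonants already agree in voicing (/ʂ/ and /ʂ/ are both voiceless; /ʂ/ and /x/ are both voiceless), so these forms are consistent with the same rule.
Since the segment that changes precedes the conditioning segment, the assimilation is regressive.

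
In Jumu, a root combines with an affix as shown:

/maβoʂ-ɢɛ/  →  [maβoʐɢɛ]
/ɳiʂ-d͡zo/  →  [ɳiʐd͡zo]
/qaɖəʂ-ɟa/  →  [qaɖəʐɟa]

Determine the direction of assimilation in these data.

regressive

The segment that alternates is /ʂ/, which surfaces as [ʐ] when adjacent to /ɢ/.
The change voiceless → voiced matches the voicing of the following /ɢ/, identifying this as voicing assimilation.
Checking the remaining alternations: /ʂ/ → [ʐ] before /d͡z/ (voiceless → voiced, matching voiced); /ʂ/ → [ʐ] before /ɟ/ (voiceless → voiced, matching voiced) — only voicing changes, and always toward the following segment.
The trigger is the following segment, so the direction is regressive (anticipatory).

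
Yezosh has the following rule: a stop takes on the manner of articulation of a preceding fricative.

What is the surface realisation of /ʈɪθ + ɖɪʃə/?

The rule targets /ɖ/ (voiced retroflex stop), which sits after the trigger /θ/ (fricative).
The voiced retroflex fricative is [ʐ], so /ɖ/ → [ʐ].

[ʈɪθʐɪʃə]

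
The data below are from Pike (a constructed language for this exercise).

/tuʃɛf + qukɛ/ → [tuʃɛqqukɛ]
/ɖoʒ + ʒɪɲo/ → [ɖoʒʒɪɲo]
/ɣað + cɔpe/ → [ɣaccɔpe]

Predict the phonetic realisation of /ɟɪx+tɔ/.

[ɟɪttɔ]

The data show regressive total assimilation (/f/ → [q] before /q/; /ð/ → [c] before /c/): in every case the target segment becomes identical to its following neighbour, copying more than a single feature.
In [ɖoʒʒɪɲo] the two consonants at the boundary are already identical (/ʒ/ + /ʒ/), so the rule applies vacuously and nothing changes.
/x/ is the segment targeted by the rule; it sits immediately before /t/, so it assimilates completely and surfaces as [t].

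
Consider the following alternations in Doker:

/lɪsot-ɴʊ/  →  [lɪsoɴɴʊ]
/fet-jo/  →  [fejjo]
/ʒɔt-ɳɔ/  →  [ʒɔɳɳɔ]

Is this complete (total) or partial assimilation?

Comparing underlying and surface forms, /t/ → [ɴ] is the alternation; the neighbouring /ɴ/ is constant.
The output [ɴ] is identical to the trigger /ɴ/ — every feature (place, manner, voicing) has been copied — so this is total assimilation.
The other forms behave the same way: /t/ → [j] before /j/; /t/ → [ɳ] before /ɳ/ — in each case the output is a copy of the following consonant.

total assimilation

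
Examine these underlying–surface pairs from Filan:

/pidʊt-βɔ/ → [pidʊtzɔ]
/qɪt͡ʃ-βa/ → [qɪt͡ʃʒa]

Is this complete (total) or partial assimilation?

The segment that alternates is /β/, which surfaces as [z] when adjacent to /t/.
/β/ is bilabial while /t/ is alveolar; the output [z] is alveolar, matching the trigger — so the feature that spreads is place.
Manner and voice are unchanged, so the assimilation is partial, not total.
The same holds elsewhere in the data: /β/ → [ʒ] after /t͡ʃ/ (bilabial → postalveolar, matching postalveolar) — only place changes, and always toward the preceding segment.

partial assimilation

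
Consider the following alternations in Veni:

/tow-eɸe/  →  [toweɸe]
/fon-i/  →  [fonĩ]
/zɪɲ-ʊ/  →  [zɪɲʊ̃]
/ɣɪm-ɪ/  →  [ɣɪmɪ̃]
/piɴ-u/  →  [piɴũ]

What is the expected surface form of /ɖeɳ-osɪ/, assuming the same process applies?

[ɖeɳõsɪ]

The data show progressive nasality assimilation (vowel nasalisation): /i/ → [ĩ] after /n/; /ʊ/ → [ʊ̃] after /ɲ/; /ɪ/ → [ɪ̃] after /m/; /u/ → [ũ] after /ɴ/ — a vowel is nasalised by an immediately preceding nasal consonant.
No change occurs in [toweɸe] because the vowel at the boundary is adjacent to an oral consonant, not a nasal (/e/ next to /w/).
The vowel /o/ is adjacent to the preceding nasal /ɳ/, so it acquires [+nasal] and surfaces as [õ].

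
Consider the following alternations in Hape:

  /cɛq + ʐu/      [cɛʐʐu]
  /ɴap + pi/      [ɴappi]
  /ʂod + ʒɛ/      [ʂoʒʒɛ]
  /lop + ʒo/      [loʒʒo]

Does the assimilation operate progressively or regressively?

regressive

Underlying /q/ is realised as [ʐ] next to /ʐ/; /ʐ/ itself does not change.
The output [ʐ] is identical to the trigger /ʐ/ — every feature (place, manner, voicing) has been copied — so this is total assimilation.
The remaining alternations confirm this: /d/ → [ʒ] before /ʒ/; /p/ → [ʒ] before /ʒ/ — in each case the output is a copy of the following consonant.
In [ɴappi] the two consonants at the boundary are already identical (/p/ + /p/), so the rule applies vacuously and nothing changes.
Since the segment that changes precedes the conditioning segment, the assimilation is regressive.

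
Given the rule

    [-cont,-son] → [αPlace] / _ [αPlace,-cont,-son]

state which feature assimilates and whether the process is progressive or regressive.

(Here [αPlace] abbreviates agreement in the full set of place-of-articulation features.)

regressive place assimilation

The rule copies the place features (abbreviated [Place]) from the environment onto the target, so the assimilating feature is place.
The conditioning segment sits to the right of the focus bar, meaning the trigger follows the segment that changes — regressive assimilation.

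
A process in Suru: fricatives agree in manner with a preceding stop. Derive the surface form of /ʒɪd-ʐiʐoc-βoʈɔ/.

[ʒɪdɖiʐocboʈɔ]

The rule targets /ʐ/ (voiced retroflex fricative), which sits after the trigger /d/ (stop).
Changing only its manner to stop gives [ɖ] — the voiced retroflex stop.
The same rule applies at the second boundary: /β/ → [b] next to /c/.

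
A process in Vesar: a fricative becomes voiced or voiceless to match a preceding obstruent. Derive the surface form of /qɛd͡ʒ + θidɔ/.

The rule targets /θ/ (voiceless dental fricative), which sits after the trigger /d͡ʒ/ (voiced).
A voiced dental fricative is [ð], so the surface segment is [ð].

[qɛd͡ʒðidɔ]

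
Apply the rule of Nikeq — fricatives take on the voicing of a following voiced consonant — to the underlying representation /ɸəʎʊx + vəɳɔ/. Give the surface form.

[ɸəʎʊɣvəɳɔ]

/x/ is a voiceless velar fricative. The following trigger /v/ is voiced, so /x/ must become voiced as well.
Changing only its voicing to voiced gives [ɣ] — the voiced velar fricative.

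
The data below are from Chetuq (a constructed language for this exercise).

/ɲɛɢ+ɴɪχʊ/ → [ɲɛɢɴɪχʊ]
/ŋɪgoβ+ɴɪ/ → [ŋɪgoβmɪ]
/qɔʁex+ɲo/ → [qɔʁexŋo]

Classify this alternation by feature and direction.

The segment that alternates is /ɴ/, which surfaces as [m] when adjacent to /β/.
/ɴ/ is uvular while /β/ is bilabial; the output [m] is bilabial, matching the trigger — so the feature that spreads is place.
Manner and voice are unchanged, so the assimilation is partial, not total.
Checking the remaining alternation: /ɲ/ → [ŋ] after /x/ (palatal → velar, matching velar) — only place changes, and always toward the preceding segment.
Nothing changes in [ɲɛɢɴɪχʊ]: there the adjacent consonants already agree in place (/ɴ/ and /ɢ/ are both uvular), so this form is consistent with the same rule.
Since the segment that changes follows the conditioning segment, the assimilation is progressive.

progressive place assimilation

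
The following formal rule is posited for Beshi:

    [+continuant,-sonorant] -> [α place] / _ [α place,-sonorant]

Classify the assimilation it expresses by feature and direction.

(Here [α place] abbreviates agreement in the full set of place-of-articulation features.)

The rule copies the place features (abbreviated [place]) from the environment onto the target, so the assimilating feature is place.
Since the environment is written after the underscore, the trigger follows the target; the direction is regressive.

regressive place assimilation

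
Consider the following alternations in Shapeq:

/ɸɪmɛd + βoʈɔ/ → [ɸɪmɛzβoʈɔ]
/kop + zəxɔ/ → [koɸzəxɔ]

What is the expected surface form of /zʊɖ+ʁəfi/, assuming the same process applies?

The data show regressive manner assimilation: /d/ → [z] before /β/; /p/ → [ɸ] before /z/. In each pair only manner changes, matching the following consonant, while place and voice stay constant.
/ɖ/ is a voiced retroflex stop. The following trigger /ʁ/ is a fricative, so /ɖ/ must become a fricative as well.
The voiced retroflex fricative is [ʐ], so /ɖ/ → [ʐ].

[zʊʐʁəfi]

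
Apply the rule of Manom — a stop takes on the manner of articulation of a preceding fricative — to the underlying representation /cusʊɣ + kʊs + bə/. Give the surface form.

[cusʊɣxʊsβə]

/k/ is a voiceless velar stop. The preceding trigger /ɣ/ is a fricative, so /k/ must become a fricative as well.
Changing only its manner to fricative gives [x] — the voiceless velar fricative.
The same rule applies at the second boundary: /b/ → [β] next to /s/.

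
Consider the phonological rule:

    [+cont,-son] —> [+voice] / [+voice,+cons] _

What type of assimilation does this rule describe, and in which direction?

The target ([+cont,-son], fricatives) acquires [+voice] next to a voiced consonant ([+voice,+cons]) — it takes on the voicing of its neighbour, so the feature that spreads is voicing.
Since the environment is written before the underscore, the trigger precedes the target; the direction is progressive.

progressive voicing assimilation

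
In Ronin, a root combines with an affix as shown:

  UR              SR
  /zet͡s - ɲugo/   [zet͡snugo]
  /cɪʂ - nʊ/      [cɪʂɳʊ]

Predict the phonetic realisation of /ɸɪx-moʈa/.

[ɸɪxŋoʈa]

The data show progressive place assimilation: /ɲ/ → [n] after /t͡s/; /n/ → [ɳ] after /ʂ/. In each pair only place changes, matching the preceding consonant, while manner and voice stay constant.
The rule targets /m/ (voiced bilabial nasal), which sits after the trigger /x/ (velar).
A voiced velar nasal is [ŋ], so the surface segment is [ŋ].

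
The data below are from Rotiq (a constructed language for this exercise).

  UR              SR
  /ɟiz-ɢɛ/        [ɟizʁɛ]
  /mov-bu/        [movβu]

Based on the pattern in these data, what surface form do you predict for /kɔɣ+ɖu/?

[kɔɣʐu]

The data show progressive manner assimilation: /ɢ/ → [ʁ] after /z/; /b/ → [β] after /v/. In each pair only manner changes, matching the preceding consonant, while place and voice stay constant.
The rule targets /ɖ/ (voiced retroflex stop), which sits after the trigger /ɣ/ (fricative).
A voiced retroflex fricative is [ʐ], so the surface segment is [ʐ].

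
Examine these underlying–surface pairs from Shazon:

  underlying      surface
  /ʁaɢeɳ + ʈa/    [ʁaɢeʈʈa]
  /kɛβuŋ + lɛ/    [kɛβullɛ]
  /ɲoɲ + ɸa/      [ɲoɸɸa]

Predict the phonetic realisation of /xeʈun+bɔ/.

[xeʈubbɔ]

The data show regressive total assimilation (/ɳ/ → [ʈ] before /ʈ/; /ŋ/ → [l] before /l/; /ɲ/ → [ɸ] before /ɸ/): in every case the target segment becomes identical to its following neighbour, copying more than a single feature.
/n/ is the segment targeted by the rule; it sits immediately before /b/, so it assimilates completely and surfaces as [b].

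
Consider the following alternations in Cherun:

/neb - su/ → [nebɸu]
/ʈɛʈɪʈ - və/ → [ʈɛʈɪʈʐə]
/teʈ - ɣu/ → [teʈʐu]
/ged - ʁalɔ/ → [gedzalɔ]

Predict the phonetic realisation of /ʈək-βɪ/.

The data show progressive place assimilation: /s/ → [ɸ] after /b/; /v/ → [ʐ] after /ʈ/; /ɣ/ → [ʐ] after /ʈ/; /ʁ/ → [z] after /d/. In each pair only place changes, matching the preceding consonant, while manner and voice stay constant.
The rule targets /β/ (voiced bilabial fricative), which sits after the trigger /k/ (velar).
A voiced velar fricative is [ɣ], so the surface segment is [ɣ].

[ʈəkɣɪ]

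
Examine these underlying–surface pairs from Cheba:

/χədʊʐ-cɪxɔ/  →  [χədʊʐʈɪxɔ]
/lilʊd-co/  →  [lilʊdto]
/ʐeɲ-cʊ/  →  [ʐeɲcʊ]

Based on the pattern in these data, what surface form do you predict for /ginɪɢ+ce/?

The data show progressive place assimilation: /c/ → [ʈ] after /ʐ/; /c/ → [t] after /d/. In each pair only place changes, matching the preceding consonant, while manner and voice stay constant.
Nothing changes in [ʐeɲcʊ]: there the adjacent consonants already agree in place (/c/ and /ɲ/ are both palatal), so this form is consistent with the same rule.
The rule targets /c/ (voiceless palatal stop), which sits after the trigger /ɢ/ (uvular).
Changing only its place to uvular gives [q] — the voiceless uvular stop.

[ginɪɢqe]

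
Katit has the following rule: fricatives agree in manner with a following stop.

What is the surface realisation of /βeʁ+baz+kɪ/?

[βeɢbadkɪ]

/ʁ/ is a voiced uvular fricative. The following trigger /b/ is a stop, so /ʁ/ must become a stop as well.
Changing only its manner to stop gives [ɢ] — the voiced uvular stop.
At the second juncture, /z/ likewise becomes [d] adjacent to /k/.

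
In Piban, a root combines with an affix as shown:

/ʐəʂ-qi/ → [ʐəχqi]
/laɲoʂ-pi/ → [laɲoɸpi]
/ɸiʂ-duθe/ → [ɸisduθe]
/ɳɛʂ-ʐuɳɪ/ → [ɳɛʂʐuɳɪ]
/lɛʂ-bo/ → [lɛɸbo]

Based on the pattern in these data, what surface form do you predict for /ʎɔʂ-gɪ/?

The data show regressive place assimilation: /ʂ/ → [χ] before /q/; /ʂ/ → [ɸ] before /p/; /ʂ/ → [s] before /d/; /ʂ/ → [ɸ] before /b/. In each pair only place changes, matching the following consonant, while manner and voice stay constant.
No alternation appears in [ɳɛʂʐuɳɪ]: there the adjacent consonants already agree in place (/ʂ/ and /ʐ/ are both retroflex), so this form is consistent with the same rule.
/ʂ/ is a voiceless retroflex fricative. The following trigger /g/ is velar, so /ʂ/ must become velar as well.
The voiceless velar fricative is [x], so /ʂ/ → [x].

[ʎɔxgɪ]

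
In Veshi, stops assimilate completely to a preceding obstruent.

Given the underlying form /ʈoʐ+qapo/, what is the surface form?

/q/ is the segment targeted by the rule; it sits immediately after /ʐ/, so it assimilates completely and surfaces as [ʐ].

[ʈoʐʐapo]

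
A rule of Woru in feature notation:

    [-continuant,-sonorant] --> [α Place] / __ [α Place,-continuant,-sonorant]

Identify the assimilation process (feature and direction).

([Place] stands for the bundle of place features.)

The rule copies the place features (abbreviated [Place]) from the environment onto the target, so the assimilating feature is place.
The conditioning segment sits to the right of the focus bar, meaning the trigger follows the segment that changes — regressive assimilation.

regressive place assimilation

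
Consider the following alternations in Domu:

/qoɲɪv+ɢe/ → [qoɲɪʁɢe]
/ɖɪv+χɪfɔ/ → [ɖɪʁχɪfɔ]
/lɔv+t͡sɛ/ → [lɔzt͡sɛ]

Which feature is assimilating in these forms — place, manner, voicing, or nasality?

Underlying /v/ is realised as [ʁ] next to /ɢ/; /ɢ/ itself does not change.
The change labiodental → uvular matches the place of the following /ɢ/, identifying this as place assimilation.
The other alternating forms pattern the same way: /v/ → [ʁ] before /χ/ (labiodental → uvular, matching uvular); /v/ → [z] before /t͡s/ (labiodental → alveolar, matching alveolar) — only place changes, and always toward the following segment.

place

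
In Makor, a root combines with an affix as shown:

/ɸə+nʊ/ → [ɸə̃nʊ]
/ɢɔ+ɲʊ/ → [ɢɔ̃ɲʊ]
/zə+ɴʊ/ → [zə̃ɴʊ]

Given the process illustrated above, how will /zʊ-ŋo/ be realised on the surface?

[zʊ̃ŋo]

The data show regressive nasality assimilation (vowel nasalisation): /ə/ → [ə̃] before /n/; /ɔ/ → [ɔ̃] before /ɲ/; /ə/ → [ə̃] before /ɴ/ — a vowel is nasalised by an immediately following nasal consonant.
The vowel /ʊ/ is adjacent to the following nasal /ŋ/, so it acquires [+nasal] and surfaces as [ʊ̃].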